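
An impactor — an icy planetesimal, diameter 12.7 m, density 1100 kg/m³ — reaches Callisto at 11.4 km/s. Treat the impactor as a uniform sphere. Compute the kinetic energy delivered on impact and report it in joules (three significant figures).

v = 11400 m/s.
Mass m = (π/6) ρ d³ = (π/6) × 1100 × (12.7)³ = 1.180 × 10^6 kg
E = ½ m v² = 0.5 × 1.180 × 10^6 × (11400)² = 7.668 × 10^13 J

E ≈ 7.67 × 10^13 J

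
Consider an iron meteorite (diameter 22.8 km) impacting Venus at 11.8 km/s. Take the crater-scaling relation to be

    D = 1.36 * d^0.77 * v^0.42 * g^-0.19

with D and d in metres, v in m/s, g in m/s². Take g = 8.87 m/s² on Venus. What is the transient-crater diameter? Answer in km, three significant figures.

D ≈ 105 km

In SI units: d = 22800 m, v = 11800 m/s.
d^0.77 = 22800^0.77 = 2268
v^0.42 = 11800^0.42 = 51.31
g^-0.19 = 8.87^-0.19 = 0.6605
D = 1.36 × 2268 × 51.31 × 0.6605 = 1.045 × 10^5 m
   = 104.5 km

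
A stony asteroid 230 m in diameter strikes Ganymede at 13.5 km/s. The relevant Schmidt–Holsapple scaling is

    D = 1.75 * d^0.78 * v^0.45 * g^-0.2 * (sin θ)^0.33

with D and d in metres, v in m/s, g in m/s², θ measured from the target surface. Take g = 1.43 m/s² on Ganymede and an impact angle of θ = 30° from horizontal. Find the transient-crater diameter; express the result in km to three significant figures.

D ≈ 6.51 km

In SI units: v = 13500 m/s.
d^0.78 = 230^0.78 = 69.53
v^0.45 = 13500^0.45 = 72.22
g^-0.2 = 1.43^-0.2 = 0.9310
(sin 30°)^0.33 = 0.5000^0.33 = 0.7955
D = 1.75 × 69.53 × 72.22 × 0.9310 × 0.7955 = 6508 m
   = 6.508 km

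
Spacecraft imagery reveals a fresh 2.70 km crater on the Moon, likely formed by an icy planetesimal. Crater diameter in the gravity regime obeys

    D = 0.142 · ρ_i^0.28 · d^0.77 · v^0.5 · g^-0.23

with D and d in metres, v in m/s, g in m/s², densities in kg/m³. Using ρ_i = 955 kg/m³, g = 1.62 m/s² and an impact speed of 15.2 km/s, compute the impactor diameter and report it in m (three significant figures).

Rearranging for d: d = [D / (0.142 · 955^0.28 · 15200^0.5 · 1.62^-0.23)]^(1/0.77).
D = 2700 m.
955^0.28 = 6.830
15200^0.5 = 123.3
1.62^-0.23 = 0.8950
Denominator = 0.142 × 6.830 × 123.3 × 0.8950 = 107.0
D / 107.0 = 2700 / 107.0 = 25.23
d = 25.23^(1/0.77) = 25.23^1.2987 = 66.17 m

d ≈ 66.2 m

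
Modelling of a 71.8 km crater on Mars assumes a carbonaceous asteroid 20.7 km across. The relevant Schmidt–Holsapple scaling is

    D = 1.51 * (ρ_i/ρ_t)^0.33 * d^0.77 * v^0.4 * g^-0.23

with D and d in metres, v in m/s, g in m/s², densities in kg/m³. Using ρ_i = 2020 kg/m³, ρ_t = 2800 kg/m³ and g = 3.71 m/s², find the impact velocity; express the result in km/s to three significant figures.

Rearranging for v: v = [D / (1.51 · (2020/2800)^0.33 · 20700^0.77 · 3.71^-0.23)]^(1/0.4).
D = 71800 m.
(2020/2800)^0.33 = 0.8979
20700^0.77 = 2105
3.71^-0.23 = 0.7397
Denominator = 1.51 × 0.8979 × 2105 × 0.7397 = 2111
D / 2111 = 71800 / 2111 = 34.01
v = 34.01^(1/0.4) = 34.01^2.5 = 6746 m/s

v ≈ 6.75 km/s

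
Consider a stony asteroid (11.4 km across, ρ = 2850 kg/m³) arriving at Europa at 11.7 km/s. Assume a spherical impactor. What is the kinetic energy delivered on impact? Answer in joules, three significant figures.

E ≈ 1.51 × 10^23 J

d = 11400 m; v = 11700 m/s.
Mass m = (π/6) ρ d³ = (π/6) × 2850 × (11400)³ = 2.211 × 10^15 kg
E = ½ m v² = 0.5 × 2.211 × 10^15 × (11700)² = 1.513 × 10^23 J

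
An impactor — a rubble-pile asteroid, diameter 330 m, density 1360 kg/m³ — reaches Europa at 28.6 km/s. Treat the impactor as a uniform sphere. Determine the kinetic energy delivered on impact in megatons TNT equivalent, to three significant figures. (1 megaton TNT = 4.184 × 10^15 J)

E ≈ 2500 Mt TNT

v = 28600 m/s.
Mass m = (π/6) ρ d³ = (π/6) × 1360 × (330)³ = 2.559 × 10^10 kg
E = ½ m v² = 0.5 × 2.559 × 10^10 × (28600)² = 1.047 × 10^19 J
   = 1.047 × 10^19 / 4.184×10^15 = 2502 Mt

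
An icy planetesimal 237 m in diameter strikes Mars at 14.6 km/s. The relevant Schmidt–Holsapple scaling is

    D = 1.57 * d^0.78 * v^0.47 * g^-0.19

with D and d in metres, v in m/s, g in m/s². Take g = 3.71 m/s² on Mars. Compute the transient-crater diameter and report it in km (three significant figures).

D ≈ 7.89 km

In SI units: v = 14600 m/s.
d^0.78 = 237^0.78 = 71.17
v^0.47 = 14600^0.47 = 90.62
g^-0.19 = 3.71^-0.19 = 0.7795
D = 1.57 × 71.17 × 90.62 × 0.7795 = 7893 m
   = 7.893 km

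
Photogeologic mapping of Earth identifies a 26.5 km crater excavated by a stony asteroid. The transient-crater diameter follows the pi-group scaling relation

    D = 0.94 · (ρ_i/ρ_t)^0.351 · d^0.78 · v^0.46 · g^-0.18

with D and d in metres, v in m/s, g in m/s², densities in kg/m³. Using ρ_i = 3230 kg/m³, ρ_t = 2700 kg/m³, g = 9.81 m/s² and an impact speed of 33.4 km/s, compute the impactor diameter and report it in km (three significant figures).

d ≈ 1.70 km

Rearranging for d: d = [D / (0.94 · (3230/2700)^0.351 · 33400^0.46 · 9.81^-0.18)]^(1/0.78).
D = 26500 m.
(3230/2700)^0.351 = 1.065
33400^0.46 = 120.5
9.81^-0.18 = 0.6630
Denominator = 0.94 × 1.065 × 120.5 × 0.6630 = 79.98
D / 79.98 = 26500 / 79.98 = 331.3
d = 331.3^(1/0.78) = 331.3^1.2821 = 1703 m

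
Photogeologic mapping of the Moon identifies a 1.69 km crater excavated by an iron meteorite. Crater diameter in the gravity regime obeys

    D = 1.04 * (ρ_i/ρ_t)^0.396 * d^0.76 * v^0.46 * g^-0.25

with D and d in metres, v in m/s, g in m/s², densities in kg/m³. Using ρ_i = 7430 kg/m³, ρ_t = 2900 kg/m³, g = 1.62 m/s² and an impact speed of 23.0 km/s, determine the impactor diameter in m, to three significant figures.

d ≈ 27.6 m

Rearranging for d: d = [D / (1.04 · (7430/2900)^0.396 · 23000^0.46 · 1.62^-0.25)]^(1/0.76).
D = 1690 m.
(7430/2900)^0.396 = 1.451
23000^0.46 = 101.5
1.62^-0.25 = 0.8864
Denominator = 1.04 × 1.451 × 101.5 × 0.8864 = 135.8
D / 135.8 = 1690 / 135.8 = 12.44
d = 12.44^(1/0.76) = 12.44^1.3158 = 27.58 m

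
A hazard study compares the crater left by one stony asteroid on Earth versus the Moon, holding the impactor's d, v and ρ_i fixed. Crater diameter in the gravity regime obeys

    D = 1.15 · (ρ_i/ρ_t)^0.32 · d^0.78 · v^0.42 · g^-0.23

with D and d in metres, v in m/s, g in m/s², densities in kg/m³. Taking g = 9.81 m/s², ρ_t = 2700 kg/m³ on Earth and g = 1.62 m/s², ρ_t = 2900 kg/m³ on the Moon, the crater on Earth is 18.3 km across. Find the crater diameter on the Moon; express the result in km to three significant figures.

The impactor-only factors (d, v, ρ_i) cancel in the ratio, leaving D_Moon/D_Earth = (g_Moon/g_Earth)^-0.23 · (ρ_t,Earth/ρ_t,Moon)^0.32.
(1.62/9.81)^-0.23 = 0.1651^-0.23 = 1.513
(2700/2900)^0.32 = 0.9310^0.32 = 0.9774
Ratio = 1.513 × 0.9774 = 1.479
D_Moon = 1.479 × 18.3 km = 27.1 km

D ≈ 27.1 km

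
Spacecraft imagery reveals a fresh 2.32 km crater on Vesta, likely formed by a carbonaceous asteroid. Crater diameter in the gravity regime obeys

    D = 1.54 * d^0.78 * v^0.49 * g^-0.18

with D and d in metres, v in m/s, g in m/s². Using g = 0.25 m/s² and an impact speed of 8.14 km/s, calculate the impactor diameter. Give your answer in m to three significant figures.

Rearranging for d: d = [D / (1.54 · 8140^0.49 · 0.25^-0.18)]^(1/0.78).
D = 2320 m.
8140^0.49 = 82.45
0.25^-0.18 = 1.283
Denominator = 1.54 × 82.45 × 1.283 = 162.9
D / 162.9 = 2320 / 162.9 = 14.24
d = 14.24^(1/0.78) = 14.24^1.2821 = 30.12 m

d ≈ 30.1 m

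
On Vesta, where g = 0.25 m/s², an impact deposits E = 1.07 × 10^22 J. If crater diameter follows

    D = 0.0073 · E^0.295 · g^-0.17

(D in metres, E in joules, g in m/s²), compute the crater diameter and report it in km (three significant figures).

D ≈ 29.1 km

E^0.295 = (1.07 × 10^22)^0.295 = 3.153 × 10^6
g^-0.17 = 0.25^-0.17 = 1.266
D = 0.0073 × 3.153 × 10^6 × 1.266 = 29139 m
   = 29.14 km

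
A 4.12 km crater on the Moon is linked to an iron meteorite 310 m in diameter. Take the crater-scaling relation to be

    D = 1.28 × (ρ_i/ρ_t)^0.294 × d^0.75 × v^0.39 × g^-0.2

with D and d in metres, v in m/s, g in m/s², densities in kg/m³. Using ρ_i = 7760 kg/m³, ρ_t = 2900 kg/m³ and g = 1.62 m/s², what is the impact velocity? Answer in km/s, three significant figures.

Rearranging for v: v = [D / (1.28 · (7760/2900)^0.294 · 310^0.75 · 1.62^-0.2)]^(1/0.39).
D = 4120 m.
(7760/2900)^0.294 = 1.336
310^0.75 = 73.88
1.62^-0.2 = 0.9080
Denominator = 1.28 × 1.336 × 73.88 × 0.9080 = 114.7
D / 114.7 = 4120 / 114.7 = 35.92
v = 35.92^(1/0.39) = 35.92^2.5641 = 9728 m/s

v ≈ 9.73 km/s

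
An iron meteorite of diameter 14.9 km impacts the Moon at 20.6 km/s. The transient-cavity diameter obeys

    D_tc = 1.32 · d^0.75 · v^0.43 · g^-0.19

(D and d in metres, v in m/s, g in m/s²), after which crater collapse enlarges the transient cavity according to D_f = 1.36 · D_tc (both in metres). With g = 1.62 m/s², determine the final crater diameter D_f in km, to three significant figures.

D_f ≈ 158 km

In SI: d = 14900 m, v = 20600 m/s.
d^0.75 = 14900^0.75 = 1349
v^0.43 = 20600^0.43 = 71.61
g^-0.19 = 1.62^-0.19 = 0.9124
D_tc = 1.32 × 1349 × 71.61 × 0.9124 = 1.163 × 10^5 m
D_f = 1.36 × 1.163 × 10^5 = 1.582 × 10^5 m
     = 158.2 km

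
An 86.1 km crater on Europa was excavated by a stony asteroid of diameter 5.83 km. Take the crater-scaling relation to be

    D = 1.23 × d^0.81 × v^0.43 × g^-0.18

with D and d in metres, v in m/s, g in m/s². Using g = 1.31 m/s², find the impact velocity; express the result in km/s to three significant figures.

v ≈ 16.7 km/s

Rearranging for v: v = [D / (1.23 · 5830^0.81 · 1.31^-0.18)]^(1/0.43).
D = 86100 m.
5830^0.81 = 1123
1.31^-0.18 = 0.9526
Denominator = 1.23 × 1123 × 0.9526 = 1316
D / 1316 = 86100 / 1316 = 65.43
v = 65.43^(1/0.43) = 65.43^2.3256 = 16702 m/s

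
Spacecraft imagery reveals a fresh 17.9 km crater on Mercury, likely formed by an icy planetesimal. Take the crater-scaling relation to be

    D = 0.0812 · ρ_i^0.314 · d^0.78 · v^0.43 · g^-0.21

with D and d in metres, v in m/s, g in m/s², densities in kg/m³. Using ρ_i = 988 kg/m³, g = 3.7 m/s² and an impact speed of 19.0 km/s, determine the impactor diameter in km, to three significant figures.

d ≈ 2.75 km

Rearranging for d: d = [D / (0.0812 · 988^0.314 · 19000^0.43 · 3.7^-0.21)]^(1/0.78).
D = 17900 m.
988^0.314 = 8.717
19000^0.43 = 69.16
3.7^-0.21 = 0.7598
Denominator = 0.0812 × 8.717 × 69.16 × 0.7598 = 37.19
D / 37.19 = 17900 / 37.19 = 481.3
d = 481.3^(1/0.78) = 481.3^1.2821 = 2749 m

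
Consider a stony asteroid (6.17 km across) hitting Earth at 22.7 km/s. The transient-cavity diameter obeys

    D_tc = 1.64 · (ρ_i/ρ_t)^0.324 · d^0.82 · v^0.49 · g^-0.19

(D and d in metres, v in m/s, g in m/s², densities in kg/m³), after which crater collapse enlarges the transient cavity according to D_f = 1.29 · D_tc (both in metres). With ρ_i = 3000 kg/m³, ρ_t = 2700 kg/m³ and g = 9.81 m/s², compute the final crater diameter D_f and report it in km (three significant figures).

In SI: d = 6170 m, v = 22700 m/s.
(ρ_i/ρ_t)^0.324 = (3000/2700)^0.324 = 1.035
d^0.82 = 6170^0.82 = 1282
v^0.49 = 22700^0.49 = 136.3
g^-0.19 = 9.81^-0.19 = 0.6480
D_tc = 1.64 × 1.035 × 1282 × 136.3 × 0.6480 = 1.922 × 10^5 m
D_f = 1.29 × 1.922 × 10^5 = 2.479 × 10^5 m
     = 247.9 km

D_f ≈ 248 km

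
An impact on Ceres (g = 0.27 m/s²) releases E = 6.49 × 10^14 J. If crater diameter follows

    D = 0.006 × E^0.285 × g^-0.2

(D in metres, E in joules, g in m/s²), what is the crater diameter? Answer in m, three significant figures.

E^0.285 = (6.49 × 10^14)^0.285 = 1.665 × 10^4
g^-0.2 = 0.27^-0.2 = 1.299
D = 0.006 × 1.665 × 10^4 × 1.299 = 129.8 m

D ≈ 130 m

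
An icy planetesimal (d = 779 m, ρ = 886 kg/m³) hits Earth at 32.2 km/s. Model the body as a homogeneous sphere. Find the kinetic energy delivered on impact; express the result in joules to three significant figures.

v = 32200 m/s.
Mass m = (π/6) ρ d³ = (π/6) × 886 × (779)³ = 2.193 × 10^11 kg
E = ½ m v² = 0.5 × 2.193 × 10^11 × (32200)² = 1.137 × 10^20 J

E ≈ 1.14 × 10^20 J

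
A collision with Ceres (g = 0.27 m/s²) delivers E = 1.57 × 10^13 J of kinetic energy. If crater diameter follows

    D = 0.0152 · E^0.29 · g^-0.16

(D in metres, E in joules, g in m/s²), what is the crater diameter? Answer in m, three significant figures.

E^0.29 = (1.57 × 10^13)^0.29 = 6.711 × 10^3
g^-0.16 = 0.27^-0.16 = 1.233
D = 0.0152 × 6.711 × 10^3 × 1.233 = 125.8 m

D ≈ 126 m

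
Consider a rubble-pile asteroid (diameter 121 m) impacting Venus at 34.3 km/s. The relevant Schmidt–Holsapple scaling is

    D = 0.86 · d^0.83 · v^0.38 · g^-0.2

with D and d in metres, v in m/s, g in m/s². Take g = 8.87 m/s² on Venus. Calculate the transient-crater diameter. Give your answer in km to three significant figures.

In SI units: v = 34300 m/s.
d^0.83 = 121^0.83 = 53.54
v^0.38 = 34300^0.38 = 52.89
g^-0.2 = 8.87^-0.2 = 0.6463
D = 0.86 × 53.54 × 52.89 × 0.6463 = 1574 m
   = 1.574 km

D ≈ 1.57 km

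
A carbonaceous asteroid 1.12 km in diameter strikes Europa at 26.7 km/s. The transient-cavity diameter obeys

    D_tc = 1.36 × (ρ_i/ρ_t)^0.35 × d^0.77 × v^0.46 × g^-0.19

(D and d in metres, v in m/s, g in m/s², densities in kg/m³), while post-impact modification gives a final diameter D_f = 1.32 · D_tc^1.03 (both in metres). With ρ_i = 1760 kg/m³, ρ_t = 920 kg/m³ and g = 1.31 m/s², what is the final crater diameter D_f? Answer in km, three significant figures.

D_f ≈ 71.2 km

In SI: d = 1120 m, v = 26700 m/s.
(ρ_i/ρ_t)^0.35 = (1760/920)^0.35 = 1.255
d^0.77 = 1120^0.77 = 222.8
v^0.46 = 26700^0.46 = 108.7
g^-0.19 = 1.31^-0.19 = 0.9500
D_tc = 1.36 × 1.255 × 222.8 × 108.7 × 0.9500 = 39270 m
D_f = 1.32 × (39270)^1.03 = 71196 m
     = 71.20 km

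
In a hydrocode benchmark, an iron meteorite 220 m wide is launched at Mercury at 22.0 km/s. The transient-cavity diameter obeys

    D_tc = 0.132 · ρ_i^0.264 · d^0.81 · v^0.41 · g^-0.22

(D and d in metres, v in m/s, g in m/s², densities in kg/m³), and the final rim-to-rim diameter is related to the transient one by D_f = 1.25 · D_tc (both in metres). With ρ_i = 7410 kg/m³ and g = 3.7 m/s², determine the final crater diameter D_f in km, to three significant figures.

D_f ≈ 6.19 km

v = 22000 m/s.
ρ_i^0.264 = 7410^0.264 = 10.51
d^0.81 = 220^0.81 = 78.95
v^0.41 = 22000^0.41 = 60.31
g^-0.22 = 3.7^-0.22 = 0.7499
D_tc = 0.132 × 10.51 × 78.95 × 60.31 × 0.7499 = 4954 m
D_f = 1.25 × 4954 = 6192 m
     = 6.192 km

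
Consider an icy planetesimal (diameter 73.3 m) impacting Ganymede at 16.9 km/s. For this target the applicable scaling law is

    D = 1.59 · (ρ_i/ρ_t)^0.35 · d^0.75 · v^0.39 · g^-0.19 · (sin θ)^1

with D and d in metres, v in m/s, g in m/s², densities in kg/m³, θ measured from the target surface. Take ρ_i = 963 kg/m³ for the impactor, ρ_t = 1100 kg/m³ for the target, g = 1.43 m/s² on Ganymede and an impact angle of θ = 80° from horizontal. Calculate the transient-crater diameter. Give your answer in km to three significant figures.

In SI units: v = 16900 m/s.
(ρ_i/ρ_t)^0.35 = (963/1100)^0.35 = 0.9545
d^0.75 = 73.3^0.75 = 25.05
v^0.39 = 16900^0.39 = 44.55
g^-0.19 = 1.43^-0.19 = 0.9343
(sin 80°)^1 = 0.9848^1 = 0.9848
D = 1.59 × 0.9545 × 25.05 × 44.55 × 0.9343 × 0.9848 = 1558 m
   = 1.558 km

D ≈ 1.56 km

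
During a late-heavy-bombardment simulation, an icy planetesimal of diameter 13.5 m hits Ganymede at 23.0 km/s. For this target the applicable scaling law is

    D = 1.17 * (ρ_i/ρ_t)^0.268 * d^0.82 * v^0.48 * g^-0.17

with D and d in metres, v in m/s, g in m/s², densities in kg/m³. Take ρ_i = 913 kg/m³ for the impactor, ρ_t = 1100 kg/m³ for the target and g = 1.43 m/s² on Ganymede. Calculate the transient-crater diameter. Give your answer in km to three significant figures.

D ≈ 1.10 km

In SI units: v = 23000 m/s.
(ρ_i/ρ_t)^0.268 = (913/1100)^0.268 = 0.9513
d^0.82 = 13.5^0.82 = 8.450
v^0.48 = 23000^0.48 = 124.1
g^-0.17 = 1.43^-0.17 = 0.9410
D = 1.17 × 0.9513 × 8.450 × 124.1 × 0.9410 = 1098 m
   = 1.098 km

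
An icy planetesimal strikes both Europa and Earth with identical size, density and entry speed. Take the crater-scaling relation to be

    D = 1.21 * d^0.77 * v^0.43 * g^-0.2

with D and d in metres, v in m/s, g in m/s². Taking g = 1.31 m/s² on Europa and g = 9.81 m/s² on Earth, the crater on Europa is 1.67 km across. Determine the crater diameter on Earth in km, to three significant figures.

All impactor-dependent factors cancel in the ratio, leaving D_Earth/D_Europa = (g_Earth/g_Europa)^-0.2.
(9.81/1.31)^-0.2 = 7.489^-0.2 = 0.6685
D_Earth = 0.6685 × 1.67 km = 1.12 km

D ≈ 1.12 km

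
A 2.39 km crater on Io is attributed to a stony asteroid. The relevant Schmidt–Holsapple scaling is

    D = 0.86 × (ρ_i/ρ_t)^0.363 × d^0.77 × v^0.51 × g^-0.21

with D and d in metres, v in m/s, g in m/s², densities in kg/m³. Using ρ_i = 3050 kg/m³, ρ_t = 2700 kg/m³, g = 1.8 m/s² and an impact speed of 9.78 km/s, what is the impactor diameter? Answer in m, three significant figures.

Rearranging for d: d = [D / (0.86 · (3050/2700)^0.363 · 9780^0.51 · 1.8^-0.21)]^(1/0.77).
D = 2390 m.
(3050/2700)^0.363 = 1.045
9780^0.51 = 108.4
1.8^-0.21 = 0.8839
Denominator = 0.86 × 1.045 × 108.4 × 0.8839 = 86.11
D / 86.11 = 2390 / 86.11 = 27.76
d = 27.76^(1/0.77) = 27.76^1.2987 = 74.92 m

d ≈ 74.9 m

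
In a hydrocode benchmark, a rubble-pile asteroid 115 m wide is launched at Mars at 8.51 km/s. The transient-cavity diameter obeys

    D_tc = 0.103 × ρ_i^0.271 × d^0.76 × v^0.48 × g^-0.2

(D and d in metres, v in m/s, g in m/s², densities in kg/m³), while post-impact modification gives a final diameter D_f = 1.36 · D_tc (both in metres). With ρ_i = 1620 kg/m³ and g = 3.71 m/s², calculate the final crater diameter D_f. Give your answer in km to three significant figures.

D_f ≈ 2.26 km

v = 8510 m/s.
ρ_i^0.271 = 1620^0.271 = 7.409
d^0.76 = 115^0.76 = 36.82
v^0.48 = 8510^0.48 = 76.98
g^-0.2 = 3.71^-0.2 = 0.7694
D_tc = 0.103 × 7.409 × 36.82 × 76.98 × 0.7694 = 1664 m
D_f = 1.36 × 1664 = 2263 m
     = 2.263 km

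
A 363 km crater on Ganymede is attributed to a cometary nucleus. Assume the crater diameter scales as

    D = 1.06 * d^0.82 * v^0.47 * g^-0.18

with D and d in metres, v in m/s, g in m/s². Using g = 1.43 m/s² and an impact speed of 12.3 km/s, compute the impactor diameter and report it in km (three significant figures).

Rearranging for d: d = [D / (1.06 · 12300^0.47 · 1.43^-0.18)]^(1/0.82).
D = 363000 m.
12300^0.47 = 83.61
1.43^-0.18 = 0.9376
Denominator = 1.06 × 83.61 × 0.9376 = 83.10
D / 83.10 = 363000 / 83.10 = 4368
d = 4368^(1/0.82) = 4368^1.2195 = 27499 m

d ≈ 27.5 km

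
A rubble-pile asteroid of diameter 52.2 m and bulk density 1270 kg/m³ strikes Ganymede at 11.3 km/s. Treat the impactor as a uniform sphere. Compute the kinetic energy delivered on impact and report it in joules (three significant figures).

E ≈ 6.04 × 10^15 J

v = 11300 m/s.
Mass m = (π/6) ρ d³ = (π/6) × 1270 × (52.2)³ = 9.458 × 10^7 kg
E = ½ m v² = 0.5 × 9.458 × 10^7 × (11300)² = 6.038 × 10^15 J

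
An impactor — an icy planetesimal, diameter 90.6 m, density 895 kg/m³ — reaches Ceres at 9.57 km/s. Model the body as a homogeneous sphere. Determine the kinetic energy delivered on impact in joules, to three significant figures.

E ≈ 1.60 × 10^16 J

v = 9570 m/s.
Mass m = (π/6) ρ d³ = (π/6) × 895 × (90.6)³ = 3.485 × 10^8 kg
E = ½ m v² = 0.5 × 3.485 × 10^8 × (9570)² = 1.596 × 10^16 J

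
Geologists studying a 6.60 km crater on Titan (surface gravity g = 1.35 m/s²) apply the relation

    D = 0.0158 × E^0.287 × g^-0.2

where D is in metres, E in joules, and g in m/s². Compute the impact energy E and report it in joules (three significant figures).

E ≈ 4.74 × 10^19 J

Rearranging: E = [D / (0.0158 · g^-0.2)]^(1/0.287).
D = 6600 m.
g^-0.2 = 1.35^-0.2 = 0.9417
D / (0.0158 × 0.9417) = 6600 / (0.01488) = 4.435 × 10^5
E = (4.435 × 10^5)^3.4843 = 4.737 × 10^19 J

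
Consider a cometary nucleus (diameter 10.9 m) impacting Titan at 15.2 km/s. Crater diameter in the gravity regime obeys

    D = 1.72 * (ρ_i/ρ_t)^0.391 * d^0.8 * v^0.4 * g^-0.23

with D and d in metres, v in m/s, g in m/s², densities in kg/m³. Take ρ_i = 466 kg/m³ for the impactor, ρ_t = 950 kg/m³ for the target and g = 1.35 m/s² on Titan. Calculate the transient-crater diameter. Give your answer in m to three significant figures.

D ≈ 387 m

In SI units: v = 15200 m/s.
(ρ_i/ρ_t)^0.391 = (466/950)^0.391 = 0.7569
d^0.8 = 10.9^0.8 = 6.760
v^0.4 = 15200^0.4 = 47.07
g^-0.23 = 1.35^-0.23 = 0.9333
D = 1.72 × 0.7569 × 6.760 × 47.07 × 0.9333 = 386.6 m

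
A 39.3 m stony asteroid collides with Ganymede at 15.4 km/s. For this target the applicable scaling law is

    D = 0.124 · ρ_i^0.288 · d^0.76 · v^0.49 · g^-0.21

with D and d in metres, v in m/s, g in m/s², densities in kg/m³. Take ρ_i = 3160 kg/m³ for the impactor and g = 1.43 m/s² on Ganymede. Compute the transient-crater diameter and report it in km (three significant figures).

D ≈ 2.15 km

In SI units: v = 15400 m/s.
ρ_i^0.288 = 3160^0.288 = 10.18
d^0.76 = 39.3^0.76 = 16.28
v^0.49 = 15400^0.49 = 112.7
g^-0.21 = 1.43^-0.21 = 0.9276
D = 0.124 × 10.18 × 16.28 × 112.7 × 0.9276 = 2148 m
   = 2.148 km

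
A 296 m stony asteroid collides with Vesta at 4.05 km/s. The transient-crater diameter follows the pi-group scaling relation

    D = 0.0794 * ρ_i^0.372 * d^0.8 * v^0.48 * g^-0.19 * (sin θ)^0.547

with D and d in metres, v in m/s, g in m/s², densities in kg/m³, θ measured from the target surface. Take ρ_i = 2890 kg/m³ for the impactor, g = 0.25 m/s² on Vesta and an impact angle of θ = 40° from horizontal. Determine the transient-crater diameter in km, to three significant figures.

D ≈ 8.04 km

In SI units: v = 4050 m/s.
ρ_i^0.372 = 2890^0.372 = 19.38
d^0.8 = 296^0.8 = 94.85
v^0.48 = 4050^0.48 = 53.90
g^-0.19 = 0.25^-0.19 = 1.301
(sin 40°)^0.547 = 0.6428^0.547 = 0.7853
D = 0.0794 × 19.38 × 94.85 × 53.90 × 1.301 × 0.7853 = 8037 m
   = 8.037 km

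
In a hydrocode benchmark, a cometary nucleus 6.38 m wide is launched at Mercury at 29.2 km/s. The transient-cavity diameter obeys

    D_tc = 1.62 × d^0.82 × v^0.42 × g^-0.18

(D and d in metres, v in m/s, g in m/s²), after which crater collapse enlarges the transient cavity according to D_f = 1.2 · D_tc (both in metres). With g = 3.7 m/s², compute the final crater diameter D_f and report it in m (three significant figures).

D_f ≈ 527 m

v = 29200 m/s.
d^0.82 = 6.38^0.82 = 4.570
v^0.42 = 29200^0.42 = 75.07
g^-0.18 = 3.7^-0.18 = 0.7902
D_tc = 1.62 × 4.570 × 75.07 × 0.7902 = 439.2 m
D_f = 1.2 × 439.2 = 527.0 m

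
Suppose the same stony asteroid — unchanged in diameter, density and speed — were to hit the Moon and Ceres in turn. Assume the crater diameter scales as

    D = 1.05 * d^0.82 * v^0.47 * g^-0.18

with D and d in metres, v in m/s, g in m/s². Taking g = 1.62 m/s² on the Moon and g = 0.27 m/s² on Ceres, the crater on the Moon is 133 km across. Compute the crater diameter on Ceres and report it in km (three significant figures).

All impactor-dependent factors cancel in the ratio, leaving D_Ceres/D_Moon = (g_Ceres/g_Moon)^-0.18.
(0.27/1.62)^-0.18 = 0.1667^-0.18 = 1.381
D_Ceres = 1.381 × 133 km = 184 km

D ≈ 184 km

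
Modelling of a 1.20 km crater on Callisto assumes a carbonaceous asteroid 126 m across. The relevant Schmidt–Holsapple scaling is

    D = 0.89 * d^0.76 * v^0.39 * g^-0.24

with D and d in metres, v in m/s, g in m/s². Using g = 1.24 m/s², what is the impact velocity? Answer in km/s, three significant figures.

v ≈ 9.76 km/s

Rearranging for v: v = [D / (0.89 · 126^0.76 · 1.24^-0.24)]^(1/0.39).
D = 1200 m.
126^0.76 = 39.47
1.24^-0.24 = 0.9497
Denominator = 0.89 × 39.47 × 0.9497 = 33.36
D / 33.36 = 1200 / 33.36 = 35.97
v = 35.97^(1/0.39) = 35.97^2.5641 = 9763 m/s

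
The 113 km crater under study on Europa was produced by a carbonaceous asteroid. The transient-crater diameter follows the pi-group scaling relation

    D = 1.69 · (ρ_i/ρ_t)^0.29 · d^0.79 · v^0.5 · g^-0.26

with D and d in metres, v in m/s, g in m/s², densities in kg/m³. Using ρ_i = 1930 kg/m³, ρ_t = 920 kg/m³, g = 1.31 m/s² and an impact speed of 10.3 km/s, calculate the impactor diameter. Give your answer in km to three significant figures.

Rearranging for d: d = [D / (1.69 · (1930/920)^0.29 · 10300^0.5 · 1.31^-0.26)]^(1/0.79).
D = 113000 m.
(1930/920)^0.29 = 1.240
10300^0.5 = 101.5
1.31^-0.26 = 0.9322
Denominator = 1.69 × 1.240 × 101.5 × 0.9322 = 198.3
D / 198.3 = 113000 / 198.3 = 569.8
d = 569.8^(1/0.79) = 569.8^1.2658 = 3077 m

d ≈ 3.08 km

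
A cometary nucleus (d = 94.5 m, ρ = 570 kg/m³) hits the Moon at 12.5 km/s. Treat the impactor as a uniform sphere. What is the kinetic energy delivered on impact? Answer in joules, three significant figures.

E ≈ 1.97 × 10^16 J

v = 12500 m/s.
Mass m = (π/6) ρ d³ = (π/6) × 570 × (94.5)³ = 2.519 × 10^8 kg
E = ½ m v² = 0.5 × 2.519 × 10^8 × (12500)² = 1.968 × 10^16 J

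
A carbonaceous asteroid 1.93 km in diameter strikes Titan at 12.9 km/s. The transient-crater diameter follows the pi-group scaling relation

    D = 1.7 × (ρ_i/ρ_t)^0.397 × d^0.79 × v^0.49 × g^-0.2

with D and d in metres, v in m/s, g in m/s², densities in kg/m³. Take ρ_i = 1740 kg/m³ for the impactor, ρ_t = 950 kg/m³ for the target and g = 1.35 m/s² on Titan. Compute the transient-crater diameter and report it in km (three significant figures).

D ≈ 82.9 km

In SI units: d = 1930 m, v = 12900 m/s.
(ρ_i/ρ_t)^0.397 = (1740/950)^0.397 = 1.272
d^0.79 = 1930^0.79 = 394.1
v^0.49 = 12900^0.49 = 103.3
g^-0.2 = 1.35^-0.2 = 0.9417
D = 1.7 × 1.272 × 394.1 × 103.3 × 0.9417 = 82900 m
   = 82.90 km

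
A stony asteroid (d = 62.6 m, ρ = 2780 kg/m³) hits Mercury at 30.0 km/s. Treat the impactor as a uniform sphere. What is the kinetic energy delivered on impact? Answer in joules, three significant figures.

E ≈ 1.61 × 10^17 J

v = 30000 m/s.
Mass m = (π/6) ρ d³ = (π/6) × 2780 × (62.6)³ = 3.571 × 10^8 kg
E = ½ m v² = 0.5 × 3.571 × 10^8 × (30000)² = 1.607 × 10^17 J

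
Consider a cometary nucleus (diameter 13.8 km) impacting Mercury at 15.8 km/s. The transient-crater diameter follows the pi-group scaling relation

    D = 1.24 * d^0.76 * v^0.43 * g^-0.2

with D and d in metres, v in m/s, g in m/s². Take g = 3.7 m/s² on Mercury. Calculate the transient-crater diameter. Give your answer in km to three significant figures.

In SI units: d = 13800 m, v = 15800 m/s.
d^0.76 = 13800^0.76 = 1401
v^0.43 = 15800^0.43 = 63.89
g^-0.2 = 3.7^-0.2 = 0.7698
D = 1.24 × 1401 × 63.89 × 0.7698 = 85442 m
   = 85.44 km

D ≈ 85.4 km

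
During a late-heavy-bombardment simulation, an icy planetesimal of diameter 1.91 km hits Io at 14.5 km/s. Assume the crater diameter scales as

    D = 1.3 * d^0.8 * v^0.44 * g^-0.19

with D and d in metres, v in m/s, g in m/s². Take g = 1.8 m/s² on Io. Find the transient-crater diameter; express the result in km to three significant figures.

D ≈ 33.2 km

In SI units: d = 1910 m, v = 14500 m/s.
d^0.8 = 1910^0.8 = 421.5
v^0.44 = 14500^0.44 = 67.76
g^-0.19 = 1.8^-0.19 = 0.8943
D = 1.3 × 421.5 × 67.76 × 0.8943 = 33205 m
   = 33.20 km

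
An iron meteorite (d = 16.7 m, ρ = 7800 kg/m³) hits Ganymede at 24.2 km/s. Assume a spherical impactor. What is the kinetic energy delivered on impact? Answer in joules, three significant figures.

E ≈ 5.57 × 10^15 J

v = 24200 m/s.
Mass m = (π/6) ρ d³ = (π/6) × 7800 × (16.7)³ = 1.902 × 10^7 kg
E = ½ m v² = 0.5 × 1.902 × 10^7 × (24200)² = 5.569 × 10^15 J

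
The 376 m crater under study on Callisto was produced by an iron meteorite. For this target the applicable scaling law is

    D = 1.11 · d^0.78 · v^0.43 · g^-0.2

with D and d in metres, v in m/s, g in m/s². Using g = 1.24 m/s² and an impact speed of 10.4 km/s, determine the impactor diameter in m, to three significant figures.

Rearranging for d: d = [D / (1.11 · 10400^0.43 · 1.24^-0.2)]^(1/0.78).
10400^0.43 = 53.37
1.24^-0.2 = 0.9579
Denominator = 1.11 × 53.37 × 0.9579 = 56.75
D / 56.75 = 376 / 56.75 = 6.626
d = 6.626^(1/0.78) = 6.626^1.2821 = 11.30 m

d ≈ 11.3 m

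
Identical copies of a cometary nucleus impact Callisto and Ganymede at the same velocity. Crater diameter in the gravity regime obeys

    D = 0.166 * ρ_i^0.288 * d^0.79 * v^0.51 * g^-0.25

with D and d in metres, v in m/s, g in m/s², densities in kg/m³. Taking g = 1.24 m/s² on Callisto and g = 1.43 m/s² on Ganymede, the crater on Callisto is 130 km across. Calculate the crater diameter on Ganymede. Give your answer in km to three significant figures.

All impactor-dependent factors cancel in the ratio, leaving D_Ganymede/D_Callisto = (g_Ganymede/g_Callisto)^-0.25.
(1.43/1.24)^-0.25 = 1.153^-0.25 = 0.9650
D_Ganymede = 0.9650 × 130 km = 125 km

D ≈ 125 km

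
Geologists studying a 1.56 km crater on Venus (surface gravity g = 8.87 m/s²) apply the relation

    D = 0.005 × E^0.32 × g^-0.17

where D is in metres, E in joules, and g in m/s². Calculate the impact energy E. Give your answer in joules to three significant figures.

E ≈ 4.71 × 10^17 J

Rearranging: E = [D / (0.005 · g^-0.17)]^(1/0.32).
D = 1560 m.
g^-0.17 = 8.87^-0.17 = 0.6900
D / (0.005 × 0.6900) = 1560 / (3.450 × 10^-3) = 4.522 × 10^5
E = (4.522 × 10^5)^3.125 = 4.709 × 10^17 J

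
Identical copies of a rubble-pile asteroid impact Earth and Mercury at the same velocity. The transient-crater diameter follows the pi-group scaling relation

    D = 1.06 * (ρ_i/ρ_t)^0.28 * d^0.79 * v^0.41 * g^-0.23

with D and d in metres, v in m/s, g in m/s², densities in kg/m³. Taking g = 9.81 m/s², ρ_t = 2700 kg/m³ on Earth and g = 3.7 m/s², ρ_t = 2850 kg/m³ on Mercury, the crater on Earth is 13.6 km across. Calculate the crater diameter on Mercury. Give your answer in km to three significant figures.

The impactor-only factors (d, v, ρ_i) cancel in the ratio, leaving D_Mercury/D_Earth = (g_Mercury/g_Earth)^-0.23 · (ρ_t,Earth/ρ_t,Mercury)^0.28.
(3.7/9.81)^-0.23 = 0.3772^-0.23 = 1.251
(2700/2850)^0.28 = 0.9474^0.28 = 0.9850
Ratio = 1.251 × 0.9850 = 1.232
D_Mercury = 1.232 × 13.6 km = 16.8 km

D ≈ 16.8 km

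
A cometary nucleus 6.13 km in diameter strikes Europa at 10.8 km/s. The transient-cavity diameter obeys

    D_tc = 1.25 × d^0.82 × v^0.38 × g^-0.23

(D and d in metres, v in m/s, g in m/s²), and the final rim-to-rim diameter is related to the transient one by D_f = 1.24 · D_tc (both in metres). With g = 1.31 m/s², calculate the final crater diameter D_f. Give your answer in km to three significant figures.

In SI: d = 6130 m, v = 10800 m/s.
d^0.82 = 6130^0.82 = 1276
v^0.38 = 10800^0.38 = 34.10
g^-0.23 = 1.31^-0.23 = 0.9398
D_tc = 1.25 × 1276 × 34.10 × 0.9398 = 51120 m
D_f = 1.24 × 51120 = 63389 m
     = 63.39 km

D_f ≈ 63.4 km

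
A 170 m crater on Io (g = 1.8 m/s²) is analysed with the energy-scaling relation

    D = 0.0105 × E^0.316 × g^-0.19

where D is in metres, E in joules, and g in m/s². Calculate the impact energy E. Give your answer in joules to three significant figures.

E ≈ 2.98 × 10^13 J

Rearranging: E = [D / (0.0105 · g^-0.19)]^(1/0.316).
g^-0.19 = 1.8^-0.19 = 0.8943
D / (0.0105 × 0.8943) = 170 / (9.390 × 10^-3) = 1.810 × 10^4
E = (1.810 × 10^4)^3.1646 = 2.977 × 10^13 J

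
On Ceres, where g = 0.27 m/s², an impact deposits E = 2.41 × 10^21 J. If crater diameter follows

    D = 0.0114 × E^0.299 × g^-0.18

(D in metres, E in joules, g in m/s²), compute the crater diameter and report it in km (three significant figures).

D ≈ 35.7 km

E^0.299 = (2.41 × 10^21)^0.299 = 2.473 × 10^6
g^-0.18 = 0.27^-0.18 = 1.266
D = 0.0114 × 2.473 × 10^6 × 1.266 = 35691 m
   = 35.69 km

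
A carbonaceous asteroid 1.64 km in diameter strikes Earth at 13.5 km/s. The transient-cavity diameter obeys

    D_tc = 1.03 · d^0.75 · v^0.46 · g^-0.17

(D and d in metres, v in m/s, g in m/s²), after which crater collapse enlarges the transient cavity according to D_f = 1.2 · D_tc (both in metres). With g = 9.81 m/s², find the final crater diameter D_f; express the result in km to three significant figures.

D_f ≈ 17.2 km

In SI: d = 1640 m, v = 13500 m/s.
d^0.75 = 1640^0.75 = 257.7
v^0.46 = 13500^0.46 = 79.42
g^-0.17 = 9.81^-0.17 = 0.6783
D_tc = 1.03 × 257.7 × 79.42 × 0.6783 = 14300 m
D_f = 1.2 × 14300 = 17160 m
     = 17.16 km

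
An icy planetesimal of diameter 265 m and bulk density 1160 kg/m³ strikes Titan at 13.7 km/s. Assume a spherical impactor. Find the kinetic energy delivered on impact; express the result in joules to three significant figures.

E ≈ 1.06 × 10^18 J

v = 13700 m/s.
Mass m = (π/6) ρ d³ = (π/6) × 1160 × (265)³ = 1.130 × 10^10 kg
E = ½ m v² = 0.5 × 1.130 × 10^10 × (13700)² = 1.060 × 10^18 J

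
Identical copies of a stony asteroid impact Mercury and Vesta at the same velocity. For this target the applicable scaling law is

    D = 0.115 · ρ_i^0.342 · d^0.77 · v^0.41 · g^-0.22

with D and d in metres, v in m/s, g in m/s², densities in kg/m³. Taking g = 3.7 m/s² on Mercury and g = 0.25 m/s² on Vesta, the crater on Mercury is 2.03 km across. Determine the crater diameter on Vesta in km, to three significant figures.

All impactor-dependent factors cancel in the ratio, leaving D_Vesta/D_Mercury = (g_Vesta/g_Mercury)^-0.22.
(0.25/3.7)^-0.22 = 0.06757^-0.22 = 1.809
D_Vesta = 1.809 × 2.03 km = 3.67 km

D ≈ 3.67 km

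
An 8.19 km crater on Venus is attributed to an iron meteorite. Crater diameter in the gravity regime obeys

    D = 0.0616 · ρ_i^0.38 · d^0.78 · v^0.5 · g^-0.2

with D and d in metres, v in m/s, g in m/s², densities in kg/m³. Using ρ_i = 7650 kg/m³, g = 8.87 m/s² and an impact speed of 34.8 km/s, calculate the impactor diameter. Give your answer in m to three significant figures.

Rearranging for d: d = [D / (0.0616 · 7650^0.38 · 34800^0.5 · 8.87^-0.2)]^(1/0.78).
D = 8190 m.
7650^0.38 = 29.91
34800^0.5 = 186.5
8.87^-0.2 = 0.6463
Denominator = 0.0616 × 29.91 × 186.5 × 0.6463 = 222.1
D / 222.1 = 8190 / 222.1 = 36.88
d = 36.88^(1/0.78) = 36.88^1.2821 = 102.0 m

d ≈ 102 m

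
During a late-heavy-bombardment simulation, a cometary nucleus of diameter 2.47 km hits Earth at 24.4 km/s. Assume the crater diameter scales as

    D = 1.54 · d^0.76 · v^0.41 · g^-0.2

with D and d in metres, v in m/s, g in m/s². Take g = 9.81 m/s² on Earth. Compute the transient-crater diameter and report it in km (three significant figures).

In SI units: d = 2470 m, v = 24400 m/s.
d^0.76 = 2470^0.76 = 378.8
v^0.41 = 24400^0.41 = 62.93
g^-0.2 = 9.81^-0.2 = 0.6334
D = 1.54 × 378.8 × 62.93 × 0.6334 = 23252 m
   = 23.25 km

D ≈ 23.3 km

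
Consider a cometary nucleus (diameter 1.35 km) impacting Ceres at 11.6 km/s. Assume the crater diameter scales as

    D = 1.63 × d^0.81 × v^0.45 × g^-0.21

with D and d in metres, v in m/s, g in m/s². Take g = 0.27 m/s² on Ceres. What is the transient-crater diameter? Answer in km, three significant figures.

D ≈ 49.7 km

In SI units: d = 1350 m, v = 11600 m/s.
d^0.81 = 1350^0.81 = 343.2
v^0.45 = 11600^0.45 = 67.45
g^-0.21 = 0.27^-0.21 = 1.316
D = 1.63 × 343.2 × 67.45 × 1.316 = 49656 m
   = 49.66 km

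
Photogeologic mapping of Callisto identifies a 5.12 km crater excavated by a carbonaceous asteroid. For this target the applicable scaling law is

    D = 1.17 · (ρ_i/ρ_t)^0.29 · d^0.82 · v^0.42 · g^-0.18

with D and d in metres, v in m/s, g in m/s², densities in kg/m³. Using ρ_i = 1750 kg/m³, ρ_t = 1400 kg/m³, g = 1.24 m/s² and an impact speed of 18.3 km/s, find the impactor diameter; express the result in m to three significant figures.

Rearranging for d: d = [D / (1.17 · (1750/1400)^0.29 · 18300^0.42 · 1.24^-0.18)]^(1/0.82).
D = 5120 m.
(1750/1400)^0.29 = 1.067
18300^0.42 = 61.69
1.24^-0.18 = 0.9620
Denominator = 1.17 × 1.067 × 61.69 × 0.9620 = 74.09
D / 74.09 = 5120 / 74.09 = 69.11
d = 69.11^(1/0.82) = 69.11^1.2195 = 175.1 m

d ≈ 175 m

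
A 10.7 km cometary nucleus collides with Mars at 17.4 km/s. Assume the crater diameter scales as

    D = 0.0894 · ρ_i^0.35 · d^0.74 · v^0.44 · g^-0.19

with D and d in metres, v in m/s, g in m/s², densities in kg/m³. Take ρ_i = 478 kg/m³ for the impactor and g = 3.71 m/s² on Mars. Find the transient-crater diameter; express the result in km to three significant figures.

D ≈ 42.5 km

In SI units: d = 10700 m, v = 17400 m/s.
ρ_i^0.35 = 478^0.35 = 8.666
d^0.74 = 10700^0.74 = 958.8
v^0.44 = 17400^0.44 = 73.42
g^-0.19 = 3.71^-0.19 = 0.7795
D = 0.0894 × 8.666 × 958.8 × 73.42 × 0.7795 = 42512 m
   = 42.51 km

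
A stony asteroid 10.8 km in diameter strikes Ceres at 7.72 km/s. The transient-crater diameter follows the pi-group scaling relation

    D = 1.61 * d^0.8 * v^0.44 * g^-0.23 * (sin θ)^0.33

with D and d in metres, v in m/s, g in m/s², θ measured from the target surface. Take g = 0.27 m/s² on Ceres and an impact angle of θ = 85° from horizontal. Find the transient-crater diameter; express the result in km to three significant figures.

D ≈ 188 km

In SI units: d = 10800 m, v = 7720 m/s.
d^0.8 = 10800^0.8 = 1686
v^0.44 = 7720^0.44 = 51.35
g^-0.23 = 0.27^-0.23 = 1.351
(sin 85°)^0.33 = 0.9962^0.33 = 0.9987
D = 1.61 × 1686 × 51.35 × 1.351 × 0.9987 = 1.881 × 10^5 m
   = 188.1 km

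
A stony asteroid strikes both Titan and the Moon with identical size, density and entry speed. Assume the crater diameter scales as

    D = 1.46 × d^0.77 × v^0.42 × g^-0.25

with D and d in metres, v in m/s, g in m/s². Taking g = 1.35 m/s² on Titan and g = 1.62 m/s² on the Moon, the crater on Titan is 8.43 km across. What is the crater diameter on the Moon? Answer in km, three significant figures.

All impactor-dependent factors cancel in the ratio, leaving D_Moon/D_Titan = (g_Moon/g_Titan)^-0.25.
(1.62/1.35)^-0.25 = 1.200^-0.25 = 0.9554
D_Moon = 0.9554 × 8.43 km = 8.05 km

D ≈ 8.05 km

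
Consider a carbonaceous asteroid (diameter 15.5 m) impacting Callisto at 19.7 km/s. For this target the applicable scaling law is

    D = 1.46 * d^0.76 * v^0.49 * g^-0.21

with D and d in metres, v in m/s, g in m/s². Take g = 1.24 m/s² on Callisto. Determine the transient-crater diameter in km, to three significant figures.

D ≈ 1.42 km

In SI units: v = 19700 m/s.
d^0.76 = 15.5^0.76 = 8.029
v^0.49 = 19700^0.49 = 127.1
g^-0.21 = 1.24^-0.21 = 0.9558
D = 1.46 × 8.029 × 127.1 × 0.9558 = 1424 m
   = 1.424 km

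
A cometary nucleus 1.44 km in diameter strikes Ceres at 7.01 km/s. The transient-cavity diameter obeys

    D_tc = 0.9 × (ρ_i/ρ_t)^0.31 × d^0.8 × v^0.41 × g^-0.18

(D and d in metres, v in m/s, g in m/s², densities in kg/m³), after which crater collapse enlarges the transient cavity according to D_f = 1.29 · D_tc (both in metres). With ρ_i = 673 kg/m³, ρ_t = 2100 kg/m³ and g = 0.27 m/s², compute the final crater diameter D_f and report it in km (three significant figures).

In SI: d = 1440 m, v = 7010 m/s.
(ρ_i/ρ_t)^0.31 = (673/2100)^0.31 = 0.7027
d^0.8 = 1440^0.8 = 336.3
v^0.41 = 7010^0.41 = 37.74
g^-0.18 = 0.27^-0.18 = 1.266
D_tc = 0.9 × 0.7027 × 336.3 × 37.74 × 1.266 = 10160 m
D_f = 1.29 × 10160 = 13106 m
     = 13.11 km

D_f ≈ 13.1 km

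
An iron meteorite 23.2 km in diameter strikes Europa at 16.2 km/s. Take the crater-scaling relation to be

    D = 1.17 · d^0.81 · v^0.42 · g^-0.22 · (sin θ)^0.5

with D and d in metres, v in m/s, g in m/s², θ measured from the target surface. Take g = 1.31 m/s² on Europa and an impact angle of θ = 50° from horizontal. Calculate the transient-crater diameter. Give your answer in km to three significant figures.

D ≈ 194 km

In SI units: d = 23200 m, v = 16200 m/s.
d^0.81 = 23200^0.81 = 3436
v^0.42 = 16200^0.42 = 58.61
g^-0.22 = 1.31^-0.22 = 0.9423
(sin 50°)^0.5 = 0.7660^0.5 = 0.8752
D = 1.17 × 3436 × 58.61 × 0.9423 × 0.8752 = 1.943 × 10^5 m
   = 194.3 km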